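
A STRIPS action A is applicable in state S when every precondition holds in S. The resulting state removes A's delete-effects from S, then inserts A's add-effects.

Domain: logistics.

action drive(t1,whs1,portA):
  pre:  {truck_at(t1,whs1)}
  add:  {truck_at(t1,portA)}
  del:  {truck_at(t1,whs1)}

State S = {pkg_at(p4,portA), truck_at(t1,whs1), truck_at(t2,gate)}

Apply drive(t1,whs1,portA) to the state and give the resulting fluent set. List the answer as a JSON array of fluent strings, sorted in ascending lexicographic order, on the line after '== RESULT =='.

Progress:
  pre ⊆ S: {truck_at(t1,whs1)} ⊆ S  — applicable
  S \ del = {pkg_at(p4,portA), truck_at(t2,gate)}
  ∪ add   = {pkg_at(p4,portA), truck_at(t1,portA), truck_at(t2,gate)}

== RESULT ==
["pkg_at(p4,portA)", "truck_at(t1,portA)", "truck_at(t2,gate)"]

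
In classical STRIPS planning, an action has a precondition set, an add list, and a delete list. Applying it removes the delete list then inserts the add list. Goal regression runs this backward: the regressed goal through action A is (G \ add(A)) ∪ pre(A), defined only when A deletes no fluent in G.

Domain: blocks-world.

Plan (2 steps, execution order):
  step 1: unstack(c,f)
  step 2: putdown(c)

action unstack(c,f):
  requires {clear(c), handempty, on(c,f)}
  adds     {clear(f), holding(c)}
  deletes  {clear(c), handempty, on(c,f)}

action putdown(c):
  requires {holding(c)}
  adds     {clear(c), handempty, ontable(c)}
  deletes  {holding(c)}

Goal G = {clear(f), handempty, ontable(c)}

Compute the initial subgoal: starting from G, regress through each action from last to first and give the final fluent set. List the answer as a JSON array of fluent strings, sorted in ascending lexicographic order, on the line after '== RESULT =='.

Regress step by step:
  through step 2 (putdown(c)): drop {handempty, ontable(c)}, keep {clear(f)}, require {holding(c)}
    → {clear(f), holding(c)}
  through step 1 (unstack(c,f)): drop {clear(f), holding(c)}, keep {}, require {clear(c), handempty, on(c,f)}
    → {clear(c), handempty, on(c,f)}

== RESULT ==
["clear(c)", "handempty", "on(c,f)"]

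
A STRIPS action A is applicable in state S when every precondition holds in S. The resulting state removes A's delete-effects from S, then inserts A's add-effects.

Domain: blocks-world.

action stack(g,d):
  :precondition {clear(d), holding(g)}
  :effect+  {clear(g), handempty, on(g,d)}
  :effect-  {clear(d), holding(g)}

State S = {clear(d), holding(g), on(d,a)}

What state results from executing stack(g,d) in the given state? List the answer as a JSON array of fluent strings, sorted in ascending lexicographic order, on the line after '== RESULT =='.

Progress:
  pre ⊆ S: {clear(d), holding(g)} ⊆ S  — applicable
  S \ del = {on(d,a)}
  ∪ add   = {clear(g), handempty, on(d,a), on(g,d)}

== RESULT ==
["clear(g)", "handempty", "on(d,a)", "on(g,d)"]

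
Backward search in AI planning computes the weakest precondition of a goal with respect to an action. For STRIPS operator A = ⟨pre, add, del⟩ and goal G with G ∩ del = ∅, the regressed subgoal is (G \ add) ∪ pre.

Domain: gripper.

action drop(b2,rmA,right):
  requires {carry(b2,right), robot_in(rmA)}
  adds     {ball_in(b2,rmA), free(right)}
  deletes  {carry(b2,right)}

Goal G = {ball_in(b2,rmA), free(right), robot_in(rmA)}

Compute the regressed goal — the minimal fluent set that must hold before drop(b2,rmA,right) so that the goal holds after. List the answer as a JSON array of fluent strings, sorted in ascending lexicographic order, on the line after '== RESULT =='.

Compute (G \ add) ∪ pre:
  G ∩ del = {}  (empty — regression defined)
  G \ add = {ball_in(b2,rmA), free(right), robot_in(rmA)} \ {ball_in(b2,rmA), free(right)} = {robot_in(rmA)}
  ∪ pre   = {robot_in(rmA)} ∪ {carry(b2,right), robot_in(rmA)}
          = {carry(b2,right), robot_in(rmA)}

== RESULT ==
["carry(b2,right)", "robot_in(rmA)"]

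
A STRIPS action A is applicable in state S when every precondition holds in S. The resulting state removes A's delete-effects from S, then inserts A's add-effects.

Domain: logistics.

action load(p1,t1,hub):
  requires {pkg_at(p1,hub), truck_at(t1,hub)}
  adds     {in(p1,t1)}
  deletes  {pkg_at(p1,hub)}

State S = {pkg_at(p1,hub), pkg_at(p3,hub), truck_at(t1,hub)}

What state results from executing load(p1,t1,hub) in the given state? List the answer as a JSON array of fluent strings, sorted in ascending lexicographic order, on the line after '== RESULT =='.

Compute (S \ del) ∪ add:
  pre ⊆ S: {pkg_at(p1,hub), truck_at(t1,hub)} ⊆ S  — applicable
  S \ del = {pkg_at(p3,hub), truck_at(t1,hub)}
  ∪ add   = {in(p1,t1), pkg_at(p3,hub), truck_at(t1,hub)}

== RESULT ==
["in(p1,t1)", "pkg_at(p3,hub)", "truck_at(t1,hub)"]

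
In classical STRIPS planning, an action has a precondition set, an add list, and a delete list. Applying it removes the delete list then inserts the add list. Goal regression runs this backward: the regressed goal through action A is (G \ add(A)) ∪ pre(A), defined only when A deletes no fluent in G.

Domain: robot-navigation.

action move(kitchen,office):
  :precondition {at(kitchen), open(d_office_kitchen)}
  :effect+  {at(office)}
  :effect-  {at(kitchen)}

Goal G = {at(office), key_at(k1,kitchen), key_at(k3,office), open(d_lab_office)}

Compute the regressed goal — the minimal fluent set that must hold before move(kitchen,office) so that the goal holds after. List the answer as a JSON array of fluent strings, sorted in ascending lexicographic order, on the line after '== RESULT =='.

Regress:
  G ∩ del = {}  (empty — regression defined)
  G \ add = {at(office), key_at(k1,kitchen), key_at(k3,office), open(d_lab_office)} \ {at(office)} = {key_at(k1,kitchen), key_at(k3,office), open(d_lab_office)}
  ∪ pre   = {key_at(k1,kitchen), key_at(k3,office), open(d_lab_office)} ∪ {at(kitchen), open(d_office_kitchen)}
          = {at(kitchen), key_at(k1,kitchen), key_at(k3,office), open(d_lab_office), open(d_office_kitchen)}

== RESULT ==
["at(kitchen)", "key_at(k1,kitchen)", "key_at(k3,office)", "open(d_lab_office)", "open(d_office_kitchen)"]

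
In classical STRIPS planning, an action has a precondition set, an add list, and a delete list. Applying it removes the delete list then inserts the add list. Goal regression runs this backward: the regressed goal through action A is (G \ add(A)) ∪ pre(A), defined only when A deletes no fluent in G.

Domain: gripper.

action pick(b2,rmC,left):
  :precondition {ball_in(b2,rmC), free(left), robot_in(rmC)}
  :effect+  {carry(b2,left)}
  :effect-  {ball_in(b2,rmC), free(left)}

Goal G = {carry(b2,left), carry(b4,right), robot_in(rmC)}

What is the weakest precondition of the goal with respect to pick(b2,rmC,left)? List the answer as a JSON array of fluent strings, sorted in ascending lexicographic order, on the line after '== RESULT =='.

Regress:
  G ∩ del = {}  (empty — regression defined)
  G \ add = {carry(b2,left), carry(b4,right), robot_in(rmC)} \ {carry(b2,left)} = {carry(b4,right), robot_in(rmC)}
  ∪ pre   = {carry(b4,right), robot_in(rmC)} ∪ {ball_in(b2,rmC), free(left), robot_in(rmC)}
          = {ball_in(b2,rmC), carry(b4,right), free(left), robot_in(rmC)}

== RESULT ==
["ball_in(b2,rmC)", "carry(b4,right)", "free(left)", "robot_in(rmC)"]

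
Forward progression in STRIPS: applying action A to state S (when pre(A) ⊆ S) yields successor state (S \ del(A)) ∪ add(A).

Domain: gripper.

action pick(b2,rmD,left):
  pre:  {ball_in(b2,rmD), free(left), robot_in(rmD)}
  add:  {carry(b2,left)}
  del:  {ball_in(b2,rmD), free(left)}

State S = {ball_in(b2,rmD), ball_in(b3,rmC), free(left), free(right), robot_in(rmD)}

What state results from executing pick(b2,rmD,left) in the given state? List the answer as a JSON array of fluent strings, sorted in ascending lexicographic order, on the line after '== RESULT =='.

Progress:
  pre ⊆ S: {ball_in(b2,rmD), free(left), robot_in(rmD)} ⊆ S  — applicable
  S \ del = {ball_in(b3,rmC), free(right), robot_in(rmD)}
  ∪ add   = {ball_in(b3,rmC), carry(b2,left), free(right), robot_in(rmD)}

== RESULT ==
["ball_in(b3,rmC)", "carry(b2,left)", "free(right)", "robot_in(rmD)"]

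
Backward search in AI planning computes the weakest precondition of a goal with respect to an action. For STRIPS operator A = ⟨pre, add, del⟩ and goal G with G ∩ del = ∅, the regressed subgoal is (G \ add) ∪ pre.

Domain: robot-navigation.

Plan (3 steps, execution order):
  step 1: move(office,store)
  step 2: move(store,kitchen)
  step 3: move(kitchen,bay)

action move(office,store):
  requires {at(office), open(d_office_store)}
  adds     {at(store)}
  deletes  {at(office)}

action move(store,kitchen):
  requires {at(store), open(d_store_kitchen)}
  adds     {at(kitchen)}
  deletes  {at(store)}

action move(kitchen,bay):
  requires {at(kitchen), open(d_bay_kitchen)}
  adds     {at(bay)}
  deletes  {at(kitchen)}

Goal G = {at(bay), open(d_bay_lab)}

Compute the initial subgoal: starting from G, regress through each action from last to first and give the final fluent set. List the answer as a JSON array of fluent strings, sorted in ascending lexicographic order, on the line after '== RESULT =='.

Work backward from the goal:
  through step 3 (move(kitchen,bay)): drop {at(bay)}, keep {open(d_bay_lab)}, require {at(kitchen), open(d_bay_kitchen)}
    → {at(kitchen), open(d_bay_kitchen), open(d_bay_lab)}
  through step 2 (move(store,kitchen)): drop {at(kitchen)}, keep {open(d_bay_kitchen), open(d_bay_lab)}, require {at(store), open(d_store_kitchen)}
    → {at(store), open(d_bay_kitchen), open(d_bay_lab), open(d_store_kitchen)}
  through step 1 (move(office,store)): drop {at(store)}, keep {open(d_bay_kitchen), open(d_bay_lab), open(d_store_kitchen)}, require {at(office), open(d_office_store)}
    → {at(office), open(d_bay_kitchen), open(d_bay_lab), open(d_office_store), open(d_store_kitchen)}

== RESULT ==
["at(office)", "open(d_bay_kitchen)", "open(d_bay_lab)", "open(d_office_store)", "open(d_store_kitchen)"]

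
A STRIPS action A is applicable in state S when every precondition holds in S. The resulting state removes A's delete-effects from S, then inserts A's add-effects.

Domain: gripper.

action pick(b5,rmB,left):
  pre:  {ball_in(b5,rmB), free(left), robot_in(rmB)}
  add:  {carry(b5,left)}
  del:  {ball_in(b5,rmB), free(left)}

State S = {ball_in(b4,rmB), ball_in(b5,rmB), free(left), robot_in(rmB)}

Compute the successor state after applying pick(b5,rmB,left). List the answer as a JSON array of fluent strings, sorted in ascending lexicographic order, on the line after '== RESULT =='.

Progress:
  pre ⊆ S: {ball_in(b5,rmB), free(left), robot_in(rmB)} ⊆ S  — applicable
  S \ del = {ball_in(b4,rmB), robot_in(rmB)}
  ∪ add   = {ball_in(b4,rmB), carry(b5,left), robot_in(rmB)}

== RESULT ==
["ball_in(b4,rmB)", "carry(b5,left)", "robot_in(rmB)"]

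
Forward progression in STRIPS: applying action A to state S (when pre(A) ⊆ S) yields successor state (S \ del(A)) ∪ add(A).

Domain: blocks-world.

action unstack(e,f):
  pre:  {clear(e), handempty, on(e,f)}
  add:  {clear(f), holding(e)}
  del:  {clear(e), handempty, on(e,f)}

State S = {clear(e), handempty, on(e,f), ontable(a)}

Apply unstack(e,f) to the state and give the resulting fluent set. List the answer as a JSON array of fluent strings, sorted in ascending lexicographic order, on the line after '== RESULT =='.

Compute (S \ del) ∪ add:
  pre ⊆ S: {clear(e), handempty, on(e,f)} ⊆ S  — applicable
  S \ del = {ontable(a)}
  ∪ add   = {clear(f), holding(e), ontable(a)}

== RESULT ==
["clear(f)", "holding(e)", "ontable(a)"]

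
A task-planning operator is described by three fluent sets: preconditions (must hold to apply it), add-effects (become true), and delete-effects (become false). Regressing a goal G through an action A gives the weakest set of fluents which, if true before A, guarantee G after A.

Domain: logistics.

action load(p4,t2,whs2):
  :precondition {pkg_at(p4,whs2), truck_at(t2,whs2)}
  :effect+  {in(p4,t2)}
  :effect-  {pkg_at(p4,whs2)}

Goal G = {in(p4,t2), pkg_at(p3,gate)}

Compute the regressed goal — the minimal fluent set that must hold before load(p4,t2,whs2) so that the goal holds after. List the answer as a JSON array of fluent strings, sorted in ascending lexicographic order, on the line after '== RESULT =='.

Compute (G \ add) ∪ pre:
  G ∩ del = {}  (empty — regression defined)
  G \ add = {in(p4,t2), pkg_at(p3,gate)} \ {in(p4,t2)} = {pkg_at(p3,gate)}
  ∪ pre   = {pkg_at(p3,gate)} ∪ {pkg_at(p4,whs2), truck_at(t2,whs2)}
          = {pkg_at(p3,gate), pkg_at(p4,whs2), truck_at(t2,whs2)}

== RESULT ==
["pkg_at(p3,gate)", "pkg_at(p4,whs2)", "truck_at(t2,whs2)"]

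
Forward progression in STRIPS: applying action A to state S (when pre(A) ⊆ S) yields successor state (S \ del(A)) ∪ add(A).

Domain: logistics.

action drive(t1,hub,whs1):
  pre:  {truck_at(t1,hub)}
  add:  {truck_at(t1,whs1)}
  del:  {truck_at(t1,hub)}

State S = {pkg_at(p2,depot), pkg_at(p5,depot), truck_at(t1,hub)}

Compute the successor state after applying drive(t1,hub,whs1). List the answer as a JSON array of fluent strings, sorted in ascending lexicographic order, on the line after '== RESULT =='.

Compute (S \ del) ∪ add:
  pre ⊆ S: {truck_at(t1,hub)} ⊆ S  — applicable
  S \ del = {pkg_at(p2,depot), pkg_at(p5,depot)}
  ∪ add   = {pkg_at(p2,depot), pkg_at(p5,depot), truck_at(t1,whs1)}

== RESULT ==
["pkg_at(p2,depot)", "pkg_at(p5,depot)", "truck_at(t1,whs1)"]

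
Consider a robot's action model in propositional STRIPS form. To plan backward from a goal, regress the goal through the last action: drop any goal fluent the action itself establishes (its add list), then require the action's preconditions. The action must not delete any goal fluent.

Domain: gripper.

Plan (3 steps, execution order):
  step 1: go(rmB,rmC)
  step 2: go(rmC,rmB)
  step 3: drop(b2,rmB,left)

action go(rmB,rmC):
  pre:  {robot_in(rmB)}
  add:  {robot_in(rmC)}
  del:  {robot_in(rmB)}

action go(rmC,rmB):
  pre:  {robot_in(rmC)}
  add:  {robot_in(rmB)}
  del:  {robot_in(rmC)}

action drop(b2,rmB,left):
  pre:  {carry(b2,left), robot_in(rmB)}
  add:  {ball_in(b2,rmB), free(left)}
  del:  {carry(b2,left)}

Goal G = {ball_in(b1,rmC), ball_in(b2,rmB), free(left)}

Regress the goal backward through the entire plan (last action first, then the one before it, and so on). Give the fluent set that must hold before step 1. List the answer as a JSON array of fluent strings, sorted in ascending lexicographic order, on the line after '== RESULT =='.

Work backward from the goal:
  through step 3 (drop(b2,rmB,left)): drop {ball_in(b2,rmB), free(left)}, keep {ball_in(b1,rmC)}, require {carry(b2,left), robot_in(rmB)}
    → {ball_in(b1,rmC), carry(b2,left), robot_in(rmB)}
  through step 2 (go(rmC,rmB)): drop {robot_in(rmB)}, keep {ball_in(b1,rmC), carry(b2,left)}, require {robot_in(rmC)}
    → {ball_in(b1,rmC), carry(b2,left), robot_in(rmC)}
  through step 1 (go(rmB,rmC)): drop {robot_in(rmC)}, keep {ball_in(b1,rmC), carry(b2,left)}, require {robot_in(rmB)}
    → {ball_in(b1,rmC), carry(b2,left), robot_in(rmB)}

== RESULT ==
["ball_in(b1,rmC)", "carry(b2,left)", "robot_in(rmB)"]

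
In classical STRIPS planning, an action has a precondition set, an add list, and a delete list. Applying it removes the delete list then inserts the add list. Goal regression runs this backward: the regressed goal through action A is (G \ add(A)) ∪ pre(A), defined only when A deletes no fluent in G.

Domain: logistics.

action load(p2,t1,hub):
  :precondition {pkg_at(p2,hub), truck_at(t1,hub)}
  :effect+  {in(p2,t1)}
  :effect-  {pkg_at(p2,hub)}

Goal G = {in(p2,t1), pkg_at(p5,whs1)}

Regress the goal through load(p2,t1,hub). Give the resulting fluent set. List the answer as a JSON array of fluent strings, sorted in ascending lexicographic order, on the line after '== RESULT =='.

Regress:
  G ∩ del = {}  (empty — regression defined)
  G \ add = {in(p2,t1), pkg_at(p5,whs1)} \ {in(p2,t1)} = {pkg_at(p5,whs1)}
  ∪ pre   = {pkg_at(p5,whs1)} ∪ {pkg_at(p2,hub), truck_at(t1,hub)}
          = {pkg_at(p2,hub), pkg_at(p5,whs1), truck_at(t1,hub)}

== RESULT ==
["pkg_at(p2,hub)", "pkg_at(p5,whs1)", "truck_at(t1,hub)"]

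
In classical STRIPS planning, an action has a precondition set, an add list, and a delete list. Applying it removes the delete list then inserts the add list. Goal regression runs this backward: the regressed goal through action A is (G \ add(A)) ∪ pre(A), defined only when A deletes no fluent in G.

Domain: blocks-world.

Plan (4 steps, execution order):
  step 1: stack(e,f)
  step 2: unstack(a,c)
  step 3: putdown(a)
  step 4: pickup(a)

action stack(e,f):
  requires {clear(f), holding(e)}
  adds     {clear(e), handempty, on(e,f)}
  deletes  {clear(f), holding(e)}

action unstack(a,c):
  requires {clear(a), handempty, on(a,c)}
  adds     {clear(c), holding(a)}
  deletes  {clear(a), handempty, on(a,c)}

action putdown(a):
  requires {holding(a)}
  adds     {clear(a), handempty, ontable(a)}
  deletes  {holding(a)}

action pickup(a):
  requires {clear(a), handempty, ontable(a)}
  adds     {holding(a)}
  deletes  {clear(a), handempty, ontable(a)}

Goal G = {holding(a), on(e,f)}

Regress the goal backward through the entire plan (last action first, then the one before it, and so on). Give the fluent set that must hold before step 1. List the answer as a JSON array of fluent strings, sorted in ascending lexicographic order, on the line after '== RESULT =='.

Regress step by step:
  through step 4 (pickup(a)): drop {holding(a)}, keep {on(e,f)}, require {clear(a), handempty, ontable(a)}
    → {clear(a), handempty, on(e,f), ontable(a)}
  through step 3 (putdown(a)): drop {clear(a), handempty, ontable(a)}, keep {on(e,f)}, require {holding(a)}
    → {holding(a), on(e,f)}
  through step 2 (unstack(a,c)): drop {holding(a)}, keep {on(e,f)}, require {clear(a), handempty, on(a,c)}
    → {clear(a), handempty, on(a,c), on(e,f)}
  through step 1 (stack(e,f)): drop {handempty, on(e,f)}, keep {clear(a), on(a,c)}, require {clear(f), holding(e)}
    → {clear(a), clear(f), holding(e), on(a,c)}

== RESULT ==
["clear(a)", "clear(f)", "holding(e)", "on(a,c)"]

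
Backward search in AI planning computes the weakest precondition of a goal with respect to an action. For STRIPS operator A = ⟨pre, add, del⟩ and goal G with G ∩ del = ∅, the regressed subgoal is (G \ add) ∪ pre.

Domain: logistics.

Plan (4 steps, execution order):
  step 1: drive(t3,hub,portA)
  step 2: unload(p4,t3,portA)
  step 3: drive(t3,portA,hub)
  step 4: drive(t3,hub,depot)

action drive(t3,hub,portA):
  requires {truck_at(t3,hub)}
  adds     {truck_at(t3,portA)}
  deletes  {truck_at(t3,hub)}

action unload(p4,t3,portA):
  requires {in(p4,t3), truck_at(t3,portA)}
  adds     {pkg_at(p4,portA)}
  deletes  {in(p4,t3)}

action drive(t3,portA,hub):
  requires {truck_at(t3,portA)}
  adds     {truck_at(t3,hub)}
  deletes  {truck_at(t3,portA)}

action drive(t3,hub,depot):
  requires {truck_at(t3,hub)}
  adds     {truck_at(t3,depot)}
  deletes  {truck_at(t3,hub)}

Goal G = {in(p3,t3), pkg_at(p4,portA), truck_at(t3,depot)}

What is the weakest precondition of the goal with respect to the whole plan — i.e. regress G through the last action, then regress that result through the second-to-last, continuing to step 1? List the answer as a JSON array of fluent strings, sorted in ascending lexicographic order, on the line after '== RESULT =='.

Work backward from the goal:
  through step 4 (drive(t3,hub,depot)): drop {truck_at(t3,depot)}, keep {in(p3,t3), pkg_at(p4,portA)}, require {truck_at(t3,hub)}
    → {in(p3,t3), pkg_at(p4,portA), truck_at(t3,hub)}
  through step 3 (drive(t3,portA,hub)): drop {truck_at(t3,hub)}, keep {in(p3,t3), pkg_at(p4,portA)}, require {truck_at(t3,portA)}
    → {in(p3,t3), pkg_at(p4,portA), truck_at(t3,portA)}
  through step 2 (unload(p4,t3,portA)): drop {pkg_at(p4,portA)}, keep {in(p3,t3), truck_at(t3,portA)}, require {in(p4,t3), truck_at(t3,portA)}
    → {in(p3,t3), in(p4,t3), truck_at(t3,portA)}
  through step 1 (drive(t3,hub,portA)): drop {truck_at(t3,portA)}, keep {in(p3,t3), in(p4,t3)}, require {truck_at(t3,hub)}
    → {in(p3,t3), in(p4,t3), truck_at(t3,hub)}

== RESULT ==
["in(p3,t3)", "in(p4,t3)", "truck_at(t3,hub)"]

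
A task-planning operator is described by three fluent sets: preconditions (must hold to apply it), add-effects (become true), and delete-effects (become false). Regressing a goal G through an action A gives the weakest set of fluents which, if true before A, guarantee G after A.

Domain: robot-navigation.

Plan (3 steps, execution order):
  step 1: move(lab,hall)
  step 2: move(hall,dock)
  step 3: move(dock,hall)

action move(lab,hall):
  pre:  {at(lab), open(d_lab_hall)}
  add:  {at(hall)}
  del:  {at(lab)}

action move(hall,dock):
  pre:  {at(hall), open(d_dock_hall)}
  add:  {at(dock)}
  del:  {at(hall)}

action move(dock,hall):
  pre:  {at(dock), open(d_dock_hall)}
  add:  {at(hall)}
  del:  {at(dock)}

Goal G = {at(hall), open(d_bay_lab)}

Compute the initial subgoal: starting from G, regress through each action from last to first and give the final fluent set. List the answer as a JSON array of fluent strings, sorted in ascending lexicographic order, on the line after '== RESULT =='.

Work backward from the goal:
  through step 3 (move(dock,hall)): drop {at(hall)}, keep {open(d_bay_lab)}, require {at(dock), open(d_dock_hall)}
    → {at(dock), open(d_bay_lab), open(d_dock_hall)}
  through step 2 (move(hall,dock)): drop {at(dock)}, keep {open(d_bay_lab), open(d_dock_hall)}, require {at(hall), open(d_dock_hall)}
    → {at(hall), open(d_bay_lab), open(d_dock_hall)}
  through step 1 (move(lab,hall)): drop {at(hall)}, keep {open(d_bay_lab), open(d_dock_hall)}, require {at(lab), open(d_lab_hall)}
    → {at(lab), open(d_bay_lab), open(d_dock_hall), open(d_lab_hall)}

== RESULT ==
["at(lab)", "open(d_bay_lab)", "open(d_dock_hall)", "open(d_lab_hall)"]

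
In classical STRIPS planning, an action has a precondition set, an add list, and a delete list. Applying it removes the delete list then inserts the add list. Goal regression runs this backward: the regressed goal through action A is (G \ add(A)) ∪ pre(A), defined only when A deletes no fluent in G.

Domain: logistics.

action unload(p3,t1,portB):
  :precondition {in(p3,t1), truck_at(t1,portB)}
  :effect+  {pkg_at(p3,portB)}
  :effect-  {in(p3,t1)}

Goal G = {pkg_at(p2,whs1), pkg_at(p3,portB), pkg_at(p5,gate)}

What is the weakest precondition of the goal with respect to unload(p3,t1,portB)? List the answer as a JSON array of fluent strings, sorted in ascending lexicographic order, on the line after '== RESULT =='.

Compute (G \ add) ∪ pre:
  G ∩ del = {}  (empty — regression defined)
  G \ add = {pkg_at(p2,whs1), pkg_at(p3,portB), pkg_at(p5,gate)} \ {pkg_at(p3,portB)} = {pkg_at(p2,whs1), pkg_at(p5,gate)}
  ∪ pre   = {pkg_at(p2,whs1), pkg_at(p5,gate)} ∪ {in(p3,t1), truck_at(t1,portB)}
          = {in(p3,t1), pkg_at(p2,whs1), pkg_at(p5,gate), truck_at(t1,portB)}

== RESULT ==
["in(p3,t1)", "pkg_at(p2,whs1)", "pkg_at(p5,gate)", "truck_at(t1,portB)"]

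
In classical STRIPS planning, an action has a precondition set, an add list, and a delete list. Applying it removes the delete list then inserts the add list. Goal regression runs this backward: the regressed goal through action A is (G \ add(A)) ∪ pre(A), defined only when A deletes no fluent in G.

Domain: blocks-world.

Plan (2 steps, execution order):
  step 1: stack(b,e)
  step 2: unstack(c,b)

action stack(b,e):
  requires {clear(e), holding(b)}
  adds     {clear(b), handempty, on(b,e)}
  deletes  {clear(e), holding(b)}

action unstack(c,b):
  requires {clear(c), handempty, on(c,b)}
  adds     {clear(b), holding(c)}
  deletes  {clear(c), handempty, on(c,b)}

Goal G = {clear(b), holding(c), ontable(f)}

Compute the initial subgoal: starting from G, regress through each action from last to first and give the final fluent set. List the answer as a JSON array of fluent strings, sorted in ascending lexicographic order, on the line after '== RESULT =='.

Work backward from the goal:
  through step 2 (unstack(c,b)): drop {clear(b), holding(c)}, keep {ontable(f)}, require {clear(c), handempty, on(c,b)}
    → {clear(c), handempty, on(c,b), ontable(f)}
  through step 1 (stack(b,e)): drop {handempty}, keep {clear(c), on(c,b), ontable(f)}, require {clear(e), holding(b)}
    → {clear(c), clear(e), holding(b), on(c,b), ontable(f)}

== RESULT ==
["clear(c)", "clear(e)", "holding(b)", "on(c,b)", "ontable(f)"]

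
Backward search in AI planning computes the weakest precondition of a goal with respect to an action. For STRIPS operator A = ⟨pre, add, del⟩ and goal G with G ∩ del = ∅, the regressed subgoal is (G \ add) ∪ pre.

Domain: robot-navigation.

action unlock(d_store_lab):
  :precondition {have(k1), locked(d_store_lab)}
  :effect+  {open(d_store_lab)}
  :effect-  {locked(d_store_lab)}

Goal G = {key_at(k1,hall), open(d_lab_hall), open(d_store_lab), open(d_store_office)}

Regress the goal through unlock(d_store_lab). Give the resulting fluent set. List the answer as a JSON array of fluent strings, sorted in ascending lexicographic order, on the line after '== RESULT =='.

Compute (G \ add) ∪ pre:
  G ∩ del = {}  (empty — regression defined)
  G \ add = {key_at(k1,hall), open(d_lab_hall), open(d_store_lab), open(d_store_office)} \ {open(d_store_lab)} = {key_at(k1,hall), open(d_lab_hall), open(d_store_office)}
  ∪ pre   = {key_at(k1,hall), open(d_lab_hall), open(d_store_office)} ∪ {have(k1), locked(d_store_lab)}
          = {have(k1), key_at(k1,hall), locked(d_store_lab), open(d_lab_hall), open(d_store_office)}

== RESULT ==
["have(k1)", "key_at(k1,hall)", "locked(d_store_lab)", "open(d_lab_hall)", "open(d_store_office)"]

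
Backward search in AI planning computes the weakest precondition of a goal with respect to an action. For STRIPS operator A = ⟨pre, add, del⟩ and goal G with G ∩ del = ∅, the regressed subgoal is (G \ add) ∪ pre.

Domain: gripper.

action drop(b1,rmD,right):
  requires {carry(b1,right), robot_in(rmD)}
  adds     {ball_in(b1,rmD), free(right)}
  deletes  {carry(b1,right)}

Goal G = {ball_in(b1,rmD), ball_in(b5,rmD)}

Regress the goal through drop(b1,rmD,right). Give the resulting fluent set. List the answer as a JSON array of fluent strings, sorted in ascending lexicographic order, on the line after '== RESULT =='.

Compute (G \ add) ∪ pre:
  G ∩ del = {}  (empty — regression defined)
  G \ add = {ball_in(b1,rmD), ball_in(b5,rmD)} \ {ball_in(b1,rmD), free(right)} = {ball_in(b5,rmD)}
  ∪ pre   = {ball_in(b5,rmD)} ∪ {carry(b1,right), robot_in(rmD)}
          = {ball_in(b5,rmD), carry(b1,right), robot_in(rmD)}

== RESULT ==
["ball_in(b5,rmD)", "carry(b1,right)", "robot_in(rmD)"]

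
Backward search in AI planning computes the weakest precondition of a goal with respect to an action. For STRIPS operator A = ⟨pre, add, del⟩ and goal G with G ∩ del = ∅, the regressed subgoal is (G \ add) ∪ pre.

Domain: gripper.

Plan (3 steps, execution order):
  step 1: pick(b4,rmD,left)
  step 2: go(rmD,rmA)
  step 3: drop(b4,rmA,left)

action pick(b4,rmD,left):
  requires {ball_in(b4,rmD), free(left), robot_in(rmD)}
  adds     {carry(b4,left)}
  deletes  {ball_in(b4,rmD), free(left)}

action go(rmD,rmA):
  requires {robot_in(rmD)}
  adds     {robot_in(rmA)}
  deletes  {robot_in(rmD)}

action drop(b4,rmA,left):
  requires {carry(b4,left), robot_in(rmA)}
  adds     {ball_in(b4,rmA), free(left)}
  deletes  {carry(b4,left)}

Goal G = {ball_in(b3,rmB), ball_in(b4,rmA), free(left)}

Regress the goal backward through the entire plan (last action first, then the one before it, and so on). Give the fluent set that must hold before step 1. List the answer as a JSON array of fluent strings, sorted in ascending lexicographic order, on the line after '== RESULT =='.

Regress step by step:
  through step 3 (drop(b4,rmA,left)): drop {ball_in(b4,rmA), free(left)}, keep {ball_in(b3,rmB)}, require {carry(b4,left), robot_in(rmA)}
    → {ball_in(b3,rmB), carry(b4,left), robot_in(rmA)}
  through step 2 (go(rmD,rmA)): drop {robot_in(rmA)}, keep {ball_in(b3,rmB), carry(b4,left)}, require {robot_in(rmD)}
    → {ball_in(b3,rmB), carry(b4,left), robot_in(rmD)}
  through step 1 (pick(b4,rmD,left)): drop {carry(b4,left)}, keep {ball_in(b3,rmB), robot_in(rmD)}, require {ball_in(b4,rmD), free(left), robot_in(rmD)}
    → {ball_in(b3,rmB), ball_in(b4,rmD), free(left), robot_in(rmD)}

== RESULT ==
["ball_in(b3,rmB)", "ball_in(b4,rmD)", "free(left)", "robot_in(rmD)"]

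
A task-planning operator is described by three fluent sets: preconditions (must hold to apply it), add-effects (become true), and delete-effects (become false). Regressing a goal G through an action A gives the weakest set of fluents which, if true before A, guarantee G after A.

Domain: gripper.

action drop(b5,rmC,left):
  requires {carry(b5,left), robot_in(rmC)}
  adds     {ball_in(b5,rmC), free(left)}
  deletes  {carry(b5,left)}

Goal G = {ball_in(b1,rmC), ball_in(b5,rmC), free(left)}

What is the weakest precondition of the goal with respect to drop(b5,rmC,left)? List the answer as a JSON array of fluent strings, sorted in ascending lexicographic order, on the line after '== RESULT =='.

Compute (G \ add) ∪ pre:
  G ∩ del = {}  (empty — regression defined)
  G \ add = {ball_in(b1,rmC), ball_in(b5,rmC), free(left)} \ {ball_in(b5,rmC), free(left)} = {ball_in(b1,rmC)}
  ∪ pre   = {ball_in(b1,rmC)} ∪ {carry(b5,left), robot_in(rmC)}
          = {ball_in(b1,rmC), carry(b5,left), robot_in(rmC)}

== RESULT ==
["ball_in(b1,rmC)", "carry(b5,left)", "robot_in(rmC)"]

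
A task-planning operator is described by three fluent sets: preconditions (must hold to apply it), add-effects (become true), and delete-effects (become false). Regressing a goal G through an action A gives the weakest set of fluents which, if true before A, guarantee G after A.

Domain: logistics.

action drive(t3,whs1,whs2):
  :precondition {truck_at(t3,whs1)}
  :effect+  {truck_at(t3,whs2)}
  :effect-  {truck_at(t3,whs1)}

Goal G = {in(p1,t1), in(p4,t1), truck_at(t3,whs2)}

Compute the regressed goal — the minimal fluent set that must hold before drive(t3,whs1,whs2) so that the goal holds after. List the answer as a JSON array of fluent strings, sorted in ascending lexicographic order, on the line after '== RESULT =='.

Regress:
  G ∩ del = {}  (empty — regression defined)
  G \ add = {in(p1,t1), in(p4,t1), truck_at(t3,whs2)} \ {truck_at(t3,whs2)} = {in(p1,t1), in(p4,t1)}
  ∪ pre   = {in(p1,t1), in(p4,t1)} ∪ {truck_at(t3,whs1)}
          = {in(p1,t1), in(p4,t1), truck_at(t3,whs1)}

== RESULT ==
["in(p1,t1)", "in(p4,t1)", "truck_at(t3,whs1)"]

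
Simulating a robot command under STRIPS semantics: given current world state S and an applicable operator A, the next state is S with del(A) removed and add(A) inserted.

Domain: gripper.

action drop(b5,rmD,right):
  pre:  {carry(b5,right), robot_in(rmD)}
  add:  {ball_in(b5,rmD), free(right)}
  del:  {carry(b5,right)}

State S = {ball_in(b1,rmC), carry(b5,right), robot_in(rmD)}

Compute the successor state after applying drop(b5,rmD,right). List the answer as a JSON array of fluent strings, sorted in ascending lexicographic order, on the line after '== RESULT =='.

Progress:
  pre ⊆ S: {carry(b5,right), robot_in(rmD)} ⊆ S  — applicable
  S \ del = {ball_in(b1,rmC), robot_in(rmD)}
  ∪ add   = {ball_in(b1,rmC), ball_in(b5,rmD), free(right), robot_in(rmD)}

== RESULT ==
["ball_in(b1,rmC)", "ball_in(b5,rmD)", "free(right)", "robot_in(rmD)"]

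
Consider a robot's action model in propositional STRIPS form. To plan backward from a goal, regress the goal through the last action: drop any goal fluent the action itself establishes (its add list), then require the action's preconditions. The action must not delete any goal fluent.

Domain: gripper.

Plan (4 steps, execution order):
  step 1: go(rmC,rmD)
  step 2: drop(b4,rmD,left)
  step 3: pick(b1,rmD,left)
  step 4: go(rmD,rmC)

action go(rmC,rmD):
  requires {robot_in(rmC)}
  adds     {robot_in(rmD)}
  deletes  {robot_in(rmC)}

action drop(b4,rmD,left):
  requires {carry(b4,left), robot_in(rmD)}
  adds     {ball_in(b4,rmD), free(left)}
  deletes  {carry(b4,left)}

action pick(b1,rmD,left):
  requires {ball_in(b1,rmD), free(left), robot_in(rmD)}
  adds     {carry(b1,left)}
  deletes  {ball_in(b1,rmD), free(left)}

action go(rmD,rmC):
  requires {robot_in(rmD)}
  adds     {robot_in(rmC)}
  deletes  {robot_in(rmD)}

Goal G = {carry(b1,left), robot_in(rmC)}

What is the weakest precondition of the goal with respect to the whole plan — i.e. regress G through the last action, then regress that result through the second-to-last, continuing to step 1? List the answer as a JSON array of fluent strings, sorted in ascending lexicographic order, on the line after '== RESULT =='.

Regress step by step:
  through step 4 (go(rmD,rmC)): drop {robot_in(rmC)}, keep {carry(b1,left)}, require {robot_in(rmD)}
    → {carry(b1,left), robot_in(rmD)}
  through step 3 (pick(b1,rmD,left)): drop {carry(b1,left)}, keep {robot_in(rmD)}, require {ball_in(b1,rmD), free(left), robot_in(rmD)}
    → {ball_in(b1,rmD), free(left), robot_in(rmD)}
  through step 2 (drop(b4,rmD,left)): drop {free(left)}, keep {ball_in(b1,rmD), robot_in(rmD)}, require {carry(b4,left), robot_in(rmD)}
    → {ball_in(b1,rmD), carry(b4,left), robot_in(rmD)}
  through step 1 (go(rmC,rmD)): drop {robot_in(rmD)}, keep {ball_in(b1,rmD), carry(b4,left)}, require {robot_in(rmC)}
    → {ball_in(b1,rmD), carry(b4,left), robot_in(rmC)}

== RESULT ==
["ball_in(b1,rmD)", "carry(b4,left)", "robot_in(rmC)"]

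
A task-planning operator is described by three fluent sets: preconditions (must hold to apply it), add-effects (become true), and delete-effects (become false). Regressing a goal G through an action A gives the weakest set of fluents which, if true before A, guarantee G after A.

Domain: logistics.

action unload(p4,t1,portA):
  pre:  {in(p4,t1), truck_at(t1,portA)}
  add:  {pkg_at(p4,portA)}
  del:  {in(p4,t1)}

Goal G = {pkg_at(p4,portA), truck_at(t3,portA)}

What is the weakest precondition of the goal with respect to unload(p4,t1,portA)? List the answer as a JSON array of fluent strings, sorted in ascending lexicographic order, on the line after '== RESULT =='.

Compute (G \ add) ∪ pre:
  G ∩ del = {}  (empty — regression defined)
  G \ add = {pkg_at(p4,portA), truck_at(t3,portA)} \ {pkg_at(p4,portA)} = {truck_at(t3,portA)}
  ∪ pre   = {truck_at(t3,portA)} ∪ {in(p4,t1), truck_at(t1,portA)}
          = {in(p4,t1), truck_at(t1,portA), truck_at(t3,portA)}

== RESULT ==
["in(p4,t1)", "truck_at(t1,portA)", "truck_at(t3,portA)"]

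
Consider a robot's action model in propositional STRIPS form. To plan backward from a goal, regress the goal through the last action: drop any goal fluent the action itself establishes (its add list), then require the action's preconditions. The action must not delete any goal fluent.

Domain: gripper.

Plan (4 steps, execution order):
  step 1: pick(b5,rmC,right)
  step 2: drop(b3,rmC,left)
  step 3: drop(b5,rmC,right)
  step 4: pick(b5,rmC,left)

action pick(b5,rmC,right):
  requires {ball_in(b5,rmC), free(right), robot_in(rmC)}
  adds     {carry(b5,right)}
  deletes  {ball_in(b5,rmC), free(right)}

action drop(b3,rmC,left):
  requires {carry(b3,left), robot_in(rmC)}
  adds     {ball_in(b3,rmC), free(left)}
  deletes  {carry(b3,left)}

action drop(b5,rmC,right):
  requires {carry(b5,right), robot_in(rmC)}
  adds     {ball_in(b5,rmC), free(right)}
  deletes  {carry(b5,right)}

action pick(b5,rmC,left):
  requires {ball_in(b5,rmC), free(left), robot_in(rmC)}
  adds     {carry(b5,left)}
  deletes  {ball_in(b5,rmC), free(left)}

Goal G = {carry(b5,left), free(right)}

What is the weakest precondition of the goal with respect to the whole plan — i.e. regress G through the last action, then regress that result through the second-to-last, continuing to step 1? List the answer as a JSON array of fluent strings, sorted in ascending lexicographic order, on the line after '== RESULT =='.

Regress step by step:
  through step 4 (pick(b5,rmC,left)): drop {carry(b5,left)}, keep {free(right)}, require {ball_in(b5,rmC), free(left), robot_in(rmC)}
    → {ball_in(b5,rmC), free(left), free(right), robot_in(rmC)}
  through step 3 (drop(b5,rmC,right)): drop {ball_in(b5,rmC), free(right)}, keep {free(left), robot_in(rmC)}, require {carry(b5,right), robot_in(rmC)}
    → {carry(b5,right), free(left), robot_in(rmC)}
  through step 2 (drop(b3,rmC,left)): drop {free(left)}, keep {carry(b5,right), robot_in(rmC)}, require {carry(b3,left), robot_in(rmC)}
    → {carry(b3,left), carry(b5,right), robot_in(rmC)}
  through step 1 (pick(b5,rmC,right)): drop {carry(b5,right)}, keep {carry(b3,left), robot_in(rmC)}, require {ball_in(b5,rmC), free(right), robot_in(rmC)}
    → {ball_in(b5,rmC), carry(b3,left), free(right), robot_in(rmC)}

== RESULT ==
["ball_in(b5,rmC)", "carry(b3,left)", "free(right)", "robot_in(rmC)"]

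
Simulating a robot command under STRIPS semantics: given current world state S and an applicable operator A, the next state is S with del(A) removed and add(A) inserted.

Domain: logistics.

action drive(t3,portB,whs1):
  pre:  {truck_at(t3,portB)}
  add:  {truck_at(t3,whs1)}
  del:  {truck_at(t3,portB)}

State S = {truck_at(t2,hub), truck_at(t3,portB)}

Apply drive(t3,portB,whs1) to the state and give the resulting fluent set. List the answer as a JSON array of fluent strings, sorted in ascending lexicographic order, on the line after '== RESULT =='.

Progress:
  pre ⊆ S: {truck_at(t3,portB)} ⊆ S  — applicable
  S \ del = {truck_at(t2,hub)}
  ∪ add   = {truck_at(t2,hub), truck_at(t3,whs1)}

== RESULT ==
["truck_at(t2,hub)", "truck_at(t3,whs1)"]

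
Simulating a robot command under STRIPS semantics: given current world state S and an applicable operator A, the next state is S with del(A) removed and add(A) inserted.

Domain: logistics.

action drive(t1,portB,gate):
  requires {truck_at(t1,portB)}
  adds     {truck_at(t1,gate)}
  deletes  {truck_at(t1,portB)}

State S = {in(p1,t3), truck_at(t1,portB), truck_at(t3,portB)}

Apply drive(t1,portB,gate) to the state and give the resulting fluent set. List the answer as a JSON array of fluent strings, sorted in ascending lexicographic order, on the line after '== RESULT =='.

Progress:
  pre ⊆ S: {truck_at(t1,portB)} ⊆ S  — applicable
  S \ del = {in(p1,t3), truck_at(t3,portB)}
  ∪ add   = {in(p1,t3), truck_at(t1,gate), truck_at(t3,portB)}

== RESULT ==
["in(p1,t3)", "truck_at(t1,gate)", "truck_at(t3,portB)"]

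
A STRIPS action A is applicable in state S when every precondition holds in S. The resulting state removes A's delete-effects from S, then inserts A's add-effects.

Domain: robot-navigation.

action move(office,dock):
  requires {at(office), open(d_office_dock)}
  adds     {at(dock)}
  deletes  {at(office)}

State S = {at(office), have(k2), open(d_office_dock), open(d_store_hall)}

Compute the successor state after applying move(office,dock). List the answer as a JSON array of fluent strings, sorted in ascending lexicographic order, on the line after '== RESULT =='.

Progress:
  pre ⊆ S: {at(office), open(d_office_dock)} ⊆ S  — applicable
  S \ del = {have(k2), open(d_office_dock), open(d_store_hall)}
  ∪ add   = {at(dock), have(k2), open(d_office_dock), open(d_store_hall)}

== RESULT ==
["at(dock)", "have(k2)", "open(d_office_dock)", "open(d_store_hall)"]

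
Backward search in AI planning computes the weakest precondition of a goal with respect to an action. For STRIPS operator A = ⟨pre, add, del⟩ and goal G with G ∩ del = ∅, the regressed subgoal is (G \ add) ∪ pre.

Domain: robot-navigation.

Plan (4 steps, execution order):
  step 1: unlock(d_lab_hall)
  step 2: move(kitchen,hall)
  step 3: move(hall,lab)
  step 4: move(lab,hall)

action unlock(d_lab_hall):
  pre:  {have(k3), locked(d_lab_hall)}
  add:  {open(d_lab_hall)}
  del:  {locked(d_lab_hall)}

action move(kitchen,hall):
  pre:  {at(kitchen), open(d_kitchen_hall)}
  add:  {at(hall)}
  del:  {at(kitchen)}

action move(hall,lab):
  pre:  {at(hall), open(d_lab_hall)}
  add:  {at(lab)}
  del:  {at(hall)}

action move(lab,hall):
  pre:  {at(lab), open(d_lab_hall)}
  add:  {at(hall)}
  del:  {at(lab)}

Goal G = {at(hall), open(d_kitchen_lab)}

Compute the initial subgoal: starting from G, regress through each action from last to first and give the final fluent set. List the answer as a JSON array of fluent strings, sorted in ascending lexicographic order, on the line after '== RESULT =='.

Regress step by step:
  through step 4 (move(lab,hall)): drop {at(hall)}, keep {open(d_kitchen_lab)}, require {at(lab), open(d_lab_hall)}
    → {at(lab), open(d_kitchen_lab), open(d_lab_hall)}
  through step 3 (move(hall,lab)): drop {at(lab)}, keep {open(d_kitchen_lab), open(d_lab_hall)}, require {at(hall), open(d_lab_hall)}
    → {at(hall), open(d_kitchen_lab), open(d_lab_hall)}
  through step 2 (move(kitchen,hall)): drop {at(hall)}, keep {open(d_kitchen_lab), open(d_lab_hall)}, require {at(kitchen), open(d_kitchen_hall)}
    → {at(kitchen), open(d_kitchen_hall), open(d_kitchen_lab), open(d_lab_hall)}
  through step 1 (unlock(d_lab_hall)): drop {open(d_lab_hall)}, keep {at(kitchen), open(d_kitchen_hall), open(d_kitchen_lab)}, require {have(k3), locked(d_lab_hall)}
    → {at(kitchen), have(k3), locked(d_lab_hall), open(d_kitchen_hall), open(d_kitchen_lab)}

== RESULT ==
["at(kitchen)", "have(k3)", "locked(d_lab_hall)", "open(d_kitchen_hall)", "open(d_kitchen_lab)"]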